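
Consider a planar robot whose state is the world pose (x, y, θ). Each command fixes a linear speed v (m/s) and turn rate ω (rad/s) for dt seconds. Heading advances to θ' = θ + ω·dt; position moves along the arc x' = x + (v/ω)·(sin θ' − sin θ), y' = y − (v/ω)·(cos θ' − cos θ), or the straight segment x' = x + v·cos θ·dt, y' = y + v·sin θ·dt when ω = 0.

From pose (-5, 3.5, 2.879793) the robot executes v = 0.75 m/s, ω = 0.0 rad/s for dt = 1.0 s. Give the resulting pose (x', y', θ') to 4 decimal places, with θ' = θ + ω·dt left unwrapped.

θ' = 2.8798 + 0.0·1.0 = 2.8798
ω = 0 → straight: x' = -5 + 0.75·cos(2.8798)·1.0 = -5.7244
y' = 3.5 + 0.75·sin(2.8798)·1.0 = 3.6941

(-5.7244, 3.6941, 2.8798)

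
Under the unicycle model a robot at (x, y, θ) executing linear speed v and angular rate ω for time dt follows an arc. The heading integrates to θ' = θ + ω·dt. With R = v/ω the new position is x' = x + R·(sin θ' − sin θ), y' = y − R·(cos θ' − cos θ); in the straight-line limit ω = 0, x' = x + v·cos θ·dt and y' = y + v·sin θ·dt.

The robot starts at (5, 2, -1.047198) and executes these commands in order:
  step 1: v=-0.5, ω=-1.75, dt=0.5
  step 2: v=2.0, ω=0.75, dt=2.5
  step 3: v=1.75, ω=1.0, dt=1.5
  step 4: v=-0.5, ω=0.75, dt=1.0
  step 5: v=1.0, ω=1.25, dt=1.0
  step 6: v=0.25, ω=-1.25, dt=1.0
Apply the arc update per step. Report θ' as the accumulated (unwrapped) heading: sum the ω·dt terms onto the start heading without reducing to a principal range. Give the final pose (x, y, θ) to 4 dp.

(8.1886, 0.0905, 2.2028)

step 1: θ'=-1.9222 (R=0.2857) → pose (4.9792, 2.2412, -1.9222)
step 2: θ'=-0.0472 (R=2.6667) → pose (7.3571, -1.3404, -0.0472)
step 3: θ'=1.4528 (R=1.7500) → pose (9.1775, 0.2016, 1.4528)
step 4: θ'=2.2028 (R=-0.6667) → pose (9.3016, -0.2707, 2.2028)
step 5: θ'=3.4528 (R=0.8000) → pose (8.4112, 0.0183, 3.4528)
step 6: θ'=2.2028 (R=-0.2000) → pose (8.1886, 0.0905, 2.2028)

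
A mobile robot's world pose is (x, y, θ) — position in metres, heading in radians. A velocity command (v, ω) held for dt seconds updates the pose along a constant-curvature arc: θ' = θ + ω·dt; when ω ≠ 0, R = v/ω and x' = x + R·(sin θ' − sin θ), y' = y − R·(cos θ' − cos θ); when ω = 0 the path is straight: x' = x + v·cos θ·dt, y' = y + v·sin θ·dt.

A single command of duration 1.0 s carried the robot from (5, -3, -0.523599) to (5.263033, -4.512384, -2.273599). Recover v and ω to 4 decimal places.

Δθ = -2.273599 − -0.523599 = -1.750000
ω = Δθ/dt = -1.750000/1.0 = -1.7500
R = −Δy/(cos θ' − cos θ) = -1.0000
v = R·ω = -1.0000·-1.7500 = 1.7500

v = 1.7500, ω = -1.7500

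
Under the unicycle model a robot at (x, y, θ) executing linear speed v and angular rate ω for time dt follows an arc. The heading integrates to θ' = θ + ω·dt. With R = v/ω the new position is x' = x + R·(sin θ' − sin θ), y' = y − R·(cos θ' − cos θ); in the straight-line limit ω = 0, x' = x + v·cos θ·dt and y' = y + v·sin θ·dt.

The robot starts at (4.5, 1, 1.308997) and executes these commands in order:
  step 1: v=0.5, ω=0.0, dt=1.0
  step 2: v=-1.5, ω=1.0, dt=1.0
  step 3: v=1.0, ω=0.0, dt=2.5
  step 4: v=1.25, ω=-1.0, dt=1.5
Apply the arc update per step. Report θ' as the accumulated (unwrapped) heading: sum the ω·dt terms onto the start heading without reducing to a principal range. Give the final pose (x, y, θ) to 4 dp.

step 1: θ'=1.3090 (straight) → pose (4.6294, 1.4830, 1.3090)
step 2: θ'=2.3090 (R=-1.5000) → pose (4.9688, 0.0853, 2.3090)
step 3: θ'=2.3090 (straight) → pose (3.2864, 1.9345, 2.3090)
step 4: θ'=0.8090 (R=-1.2500) → pose (3.3065, 3.6385, 0.8090)

(3.3065, 3.6385, 0.8090)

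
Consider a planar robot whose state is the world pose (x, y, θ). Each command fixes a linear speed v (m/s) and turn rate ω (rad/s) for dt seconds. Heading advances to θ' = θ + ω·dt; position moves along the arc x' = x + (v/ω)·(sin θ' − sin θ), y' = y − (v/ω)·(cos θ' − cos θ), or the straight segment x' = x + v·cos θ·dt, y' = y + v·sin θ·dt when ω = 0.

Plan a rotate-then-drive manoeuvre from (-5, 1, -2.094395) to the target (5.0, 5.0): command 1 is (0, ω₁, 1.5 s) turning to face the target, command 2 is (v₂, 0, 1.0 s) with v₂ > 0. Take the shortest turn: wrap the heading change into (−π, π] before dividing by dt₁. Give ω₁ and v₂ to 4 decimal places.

heading to target = atan2(5−1, 5−-5) = 0.3805
Δθ = wrap(0.3805 − -2.0944) = 2.4749; ω₁ = Δθ/dt₁ = 1.6499
distance = √((5−-5)² + (5−1)²) = 10.7703; v₂ = distance/dt₂ = 10.7703

ω₁ = 1.6499, v₂ = 10.7703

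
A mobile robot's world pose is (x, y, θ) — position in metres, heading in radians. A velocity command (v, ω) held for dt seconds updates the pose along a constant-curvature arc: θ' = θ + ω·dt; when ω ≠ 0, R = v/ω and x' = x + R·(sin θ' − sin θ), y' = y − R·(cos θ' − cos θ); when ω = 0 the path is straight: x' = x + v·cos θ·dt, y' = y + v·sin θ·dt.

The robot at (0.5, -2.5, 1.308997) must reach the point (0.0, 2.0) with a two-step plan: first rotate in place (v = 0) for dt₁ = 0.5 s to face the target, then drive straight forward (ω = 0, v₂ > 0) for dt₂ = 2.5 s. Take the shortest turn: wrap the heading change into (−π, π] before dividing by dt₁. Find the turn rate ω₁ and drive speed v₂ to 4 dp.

ω₁ = 0.7449, v₂ = 1.8111

heading to target = atan2(2−-2.5, 0−0.5) = 1.6815
Δθ = wrap(1.6815 − 1.3090) = 0.3725; ω₁ = Δθ/dt₁ = 0.7449
distance = √((0−0.5)² + (2−-2.5)²) = 4.5277; v₂ = distance/dt₂ = 1.8111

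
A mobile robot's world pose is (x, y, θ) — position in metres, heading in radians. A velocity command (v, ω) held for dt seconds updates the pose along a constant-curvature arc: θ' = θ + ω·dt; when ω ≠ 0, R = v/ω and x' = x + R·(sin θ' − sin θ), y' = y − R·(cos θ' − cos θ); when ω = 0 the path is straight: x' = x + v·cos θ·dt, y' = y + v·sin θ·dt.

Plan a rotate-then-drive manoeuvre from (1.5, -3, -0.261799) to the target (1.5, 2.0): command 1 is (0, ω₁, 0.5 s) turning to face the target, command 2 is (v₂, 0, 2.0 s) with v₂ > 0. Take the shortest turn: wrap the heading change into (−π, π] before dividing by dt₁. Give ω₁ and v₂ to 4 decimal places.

ω₁ = 3.6652, v₂ = 2.5000

heading to target = atan2(2−-3, 1.5−1.5) = 1.5708
Δθ = wrap(1.5708 − -0.2618) = 1.8326; ω₁ = Δθ/dt₁ = 3.6652
distance = √((1.5−1.5)² + (2−-3)²) = 5.0000; v₂ = distance/dt₂ = 2.5000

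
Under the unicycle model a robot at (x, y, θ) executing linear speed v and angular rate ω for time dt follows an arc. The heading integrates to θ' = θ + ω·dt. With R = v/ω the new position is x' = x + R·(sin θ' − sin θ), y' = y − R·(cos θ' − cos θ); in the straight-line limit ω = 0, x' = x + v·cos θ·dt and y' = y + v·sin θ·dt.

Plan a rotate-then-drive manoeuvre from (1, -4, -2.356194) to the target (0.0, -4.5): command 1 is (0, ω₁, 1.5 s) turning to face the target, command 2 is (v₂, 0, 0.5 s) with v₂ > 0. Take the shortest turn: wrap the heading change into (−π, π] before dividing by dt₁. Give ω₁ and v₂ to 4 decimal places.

heading to target = atan2(-4.5−-4, 0−1) = -2.6779
Δθ = wrap(-2.6779 − -2.3562) = -0.3218; ω₁ = Δθ/dt₁ = -0.2145
distance = √((0−1)² + (-4.5−-4)²) = 1.1180; v₂ = distance/dt₂ = 2.2361

ω₁ = -0.2145, v₂ = 2.2361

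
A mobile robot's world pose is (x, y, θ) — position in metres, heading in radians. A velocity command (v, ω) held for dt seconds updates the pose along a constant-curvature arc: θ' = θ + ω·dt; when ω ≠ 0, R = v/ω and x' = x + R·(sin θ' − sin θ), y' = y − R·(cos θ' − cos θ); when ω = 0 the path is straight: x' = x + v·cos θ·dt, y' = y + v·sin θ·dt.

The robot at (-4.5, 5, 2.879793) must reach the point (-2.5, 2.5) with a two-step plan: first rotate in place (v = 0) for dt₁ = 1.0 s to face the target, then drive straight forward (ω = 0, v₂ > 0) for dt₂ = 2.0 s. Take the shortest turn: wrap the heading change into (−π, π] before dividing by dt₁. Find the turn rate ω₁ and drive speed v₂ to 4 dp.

heading to target = atan2(2.5−5, -2.5−-4.5) = -0.8961
Δθ = wrap(-0.8961 − 2.8798) = 2.5073; ω₁ = Δθ/dt₁ = 2.5073
distance = √((-2.5−-4.5)² + (2.5−5)²) = 3.2016; v₂ = distance/dt₂ = 1.6008

ω₁ = 2.5073, v₂ = 1.6008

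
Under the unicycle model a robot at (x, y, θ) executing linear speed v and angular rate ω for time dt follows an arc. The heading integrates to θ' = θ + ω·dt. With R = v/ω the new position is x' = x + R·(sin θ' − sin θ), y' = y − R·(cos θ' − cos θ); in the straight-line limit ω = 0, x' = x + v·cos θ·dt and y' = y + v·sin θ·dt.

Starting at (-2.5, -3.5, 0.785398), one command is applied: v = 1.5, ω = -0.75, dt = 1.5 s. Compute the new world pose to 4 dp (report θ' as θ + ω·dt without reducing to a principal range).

(-0.4196, -3.0284, -0.3396)

θ' = 0.7854 + -0.75·1.5 = -0.3396
R = v/ω = 1.5/-0.75 = -2.0000
x' = -2.5 + -2.0000·(sin -0.3396 − sin 0.7854) = -0.4196
y' = -3.5 − -2.0000·(cos -0.3396 − cos 0.7854) = -3.0284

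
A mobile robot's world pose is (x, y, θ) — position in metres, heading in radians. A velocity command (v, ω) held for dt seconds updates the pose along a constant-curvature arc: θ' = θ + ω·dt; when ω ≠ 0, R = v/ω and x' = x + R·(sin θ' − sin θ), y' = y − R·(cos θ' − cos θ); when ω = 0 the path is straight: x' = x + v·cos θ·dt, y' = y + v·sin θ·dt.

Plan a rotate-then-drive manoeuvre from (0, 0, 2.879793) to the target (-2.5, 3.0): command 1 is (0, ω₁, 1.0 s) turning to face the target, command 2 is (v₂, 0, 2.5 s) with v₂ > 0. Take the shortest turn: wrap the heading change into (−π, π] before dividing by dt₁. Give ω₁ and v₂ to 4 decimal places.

ω₁ = -0.6143, v₂ = 1.5620

heading to target = atan2(3−0, -2.5−0) = 2.2655
Δθ = wrap(2.2655 − 2.8798) = -0.6143; ω₁ = Δθ/dt₁ = -0.6143
distance = √((-2.5−0)² + (3−0)²) = 3.9051; v₂ = distance/dt₂ = 1.5620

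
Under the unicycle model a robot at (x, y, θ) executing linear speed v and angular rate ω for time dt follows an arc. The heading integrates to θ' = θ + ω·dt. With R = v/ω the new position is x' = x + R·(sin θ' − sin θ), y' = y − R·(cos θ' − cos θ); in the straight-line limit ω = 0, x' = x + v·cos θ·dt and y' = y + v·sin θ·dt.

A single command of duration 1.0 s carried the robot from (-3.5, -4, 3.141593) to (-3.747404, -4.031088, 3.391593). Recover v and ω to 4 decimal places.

v = 0.2500, ω = 0.2500

Δθ = 3.391593 − 3.141593 = 0.250000
ω = Δθ/dt = 0.250000/1.0 = 0.2500
R = Δx/(sin θ' − sin θ) = 1.0000
v = R·ω = 1.0000·0.2500 = 0.2500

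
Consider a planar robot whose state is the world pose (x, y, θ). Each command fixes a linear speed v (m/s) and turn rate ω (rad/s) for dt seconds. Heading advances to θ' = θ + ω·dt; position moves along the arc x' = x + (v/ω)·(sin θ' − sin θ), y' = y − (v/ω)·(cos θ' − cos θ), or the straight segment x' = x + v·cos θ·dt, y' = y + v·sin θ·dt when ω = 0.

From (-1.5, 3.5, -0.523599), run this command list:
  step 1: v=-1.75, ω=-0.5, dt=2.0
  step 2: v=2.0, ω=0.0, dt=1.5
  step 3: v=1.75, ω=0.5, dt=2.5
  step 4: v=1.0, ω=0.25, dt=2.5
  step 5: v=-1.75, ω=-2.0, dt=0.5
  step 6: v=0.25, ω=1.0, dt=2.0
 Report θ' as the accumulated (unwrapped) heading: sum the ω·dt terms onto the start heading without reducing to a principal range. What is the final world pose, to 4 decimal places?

(1.4688, 0.5293, 1.3514)

step 1: θ'=-1.5236 (R=3.5000) → pose (-3.2461, 6.3660, -1.5236)
step 2: θ'=-1.5236 (straight) → pose (-3.1046, 3.3693, -1.5236)
step 3: θ'=-0.2736 (R=3.5000) → pose (-0.5542, 0.1646, -0.2736)
step 4: θ'=0.3514 (R=4.0000) → pose (1.9035, 0.2603, 0.3514)
step 5: θ'=-0.6486 (R=0.8750) → pose (1.0737, 0.3845, -0.6486)
step 6: θ'=1.3514 (R=0.2500) → pose (1.4688, 0.5293, 1.3514)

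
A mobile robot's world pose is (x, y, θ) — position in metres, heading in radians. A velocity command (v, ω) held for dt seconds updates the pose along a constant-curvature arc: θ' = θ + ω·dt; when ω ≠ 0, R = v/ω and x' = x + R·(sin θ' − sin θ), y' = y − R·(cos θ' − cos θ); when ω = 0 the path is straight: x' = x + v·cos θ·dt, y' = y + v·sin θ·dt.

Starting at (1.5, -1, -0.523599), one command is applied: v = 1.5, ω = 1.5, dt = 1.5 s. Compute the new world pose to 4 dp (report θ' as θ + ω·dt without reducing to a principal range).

θ' = -0.5236 + 1.5·1.5 = 1.7264
R = v/ω = 1.5/1.5 = 1.0000
x' = 1.5 + 1.0000·(sin 1.7264 − sin -0.5236) = 2.9879
y' = -1 − 1.0000·(cos 1.7264 − cos -0.5236) = 0.0210

(2.9879, 0.0210, 1.7264)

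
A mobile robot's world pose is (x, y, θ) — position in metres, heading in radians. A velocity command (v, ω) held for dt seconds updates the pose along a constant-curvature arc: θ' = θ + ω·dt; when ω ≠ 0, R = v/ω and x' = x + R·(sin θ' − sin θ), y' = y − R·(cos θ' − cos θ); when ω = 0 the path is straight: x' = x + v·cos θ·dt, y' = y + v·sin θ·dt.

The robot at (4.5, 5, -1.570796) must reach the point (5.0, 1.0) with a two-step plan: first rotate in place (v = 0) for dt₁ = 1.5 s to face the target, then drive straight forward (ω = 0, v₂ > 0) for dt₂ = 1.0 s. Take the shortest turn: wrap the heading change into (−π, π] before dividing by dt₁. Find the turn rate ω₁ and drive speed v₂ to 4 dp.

ω₁ = 0.0829, v₂ = 4.0311

heading to target = atan2(1−5, 5−4.5) = -1.4464
Δθ = wrap(-1.4464 − -1.5708) = 0.1244; ω₁ = Δθ/dt₁ = 0.0829
distance = √((5−4.5)² + (1−5)²) = 4.0311; v₂ = distance/dt₂ = 4.0311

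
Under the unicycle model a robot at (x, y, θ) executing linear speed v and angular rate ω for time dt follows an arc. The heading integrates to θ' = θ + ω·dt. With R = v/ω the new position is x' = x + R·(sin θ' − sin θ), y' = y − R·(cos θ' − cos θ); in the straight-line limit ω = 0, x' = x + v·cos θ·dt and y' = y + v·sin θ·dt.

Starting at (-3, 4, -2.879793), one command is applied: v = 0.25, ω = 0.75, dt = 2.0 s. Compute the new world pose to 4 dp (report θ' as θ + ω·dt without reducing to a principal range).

θ' = -2.8798 + 0.75·2.0 = -1.3798
R = v/ω = 0.25/0.75 = 0.3333
x' = -3 + 0.3333·(sin -1.3798 − sin -2.8798) = -3.2410
y' = 4 − 0.3333·(cos -1.3798 − cos -2.8798) = 3.6147

(-3.2410, 3.6147, -1.3798)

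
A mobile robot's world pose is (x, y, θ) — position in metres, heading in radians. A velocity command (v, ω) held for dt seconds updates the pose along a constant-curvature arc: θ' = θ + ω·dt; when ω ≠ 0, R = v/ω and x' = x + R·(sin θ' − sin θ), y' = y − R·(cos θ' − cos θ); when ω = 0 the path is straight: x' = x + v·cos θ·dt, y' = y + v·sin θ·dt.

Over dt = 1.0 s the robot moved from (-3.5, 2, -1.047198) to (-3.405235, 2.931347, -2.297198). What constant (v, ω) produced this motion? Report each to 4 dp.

v = -1.0000, ω = -1.2500

Δθ = -2.297198 − -1.047198 = -1.250000
ω = Δθ/dt = -1.250000/1.0 = -1.2500
R = −Δy/(cos θ' − cos θ) = 0.8000
v = R·ω = 0.8000·-1.2500 = -1.0000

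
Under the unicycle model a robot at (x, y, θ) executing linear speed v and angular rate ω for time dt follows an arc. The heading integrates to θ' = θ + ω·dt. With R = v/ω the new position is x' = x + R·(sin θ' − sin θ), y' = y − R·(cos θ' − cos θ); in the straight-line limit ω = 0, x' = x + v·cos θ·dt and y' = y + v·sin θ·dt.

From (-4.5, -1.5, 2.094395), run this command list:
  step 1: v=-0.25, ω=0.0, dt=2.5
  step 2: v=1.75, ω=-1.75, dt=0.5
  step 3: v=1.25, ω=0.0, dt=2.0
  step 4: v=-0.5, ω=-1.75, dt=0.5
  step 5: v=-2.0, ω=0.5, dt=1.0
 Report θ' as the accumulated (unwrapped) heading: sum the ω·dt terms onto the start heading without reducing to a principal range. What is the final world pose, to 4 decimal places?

step 1: θ'=2.0944 (straight) → pose (-4.1875, -2.0413, 2.0944)
step 2: θ'=1.2194 (R=-1.0000) → pose (-4.2604, -1.1971, 1.2194)
step 3: θ'=1.2194 (straight) → pose (-3.3998, 1.1502, 1.2194)
step 4: θ'=0.3444 (R=0.2857) → pose (-3.5716, 0.9796, 0.3444)
step 5: θ'=0.8444 (R=-4.0000) → pose (-5.2114, -0.1288, 0.8444)

(-5.2114, -0.1288, 0.8444)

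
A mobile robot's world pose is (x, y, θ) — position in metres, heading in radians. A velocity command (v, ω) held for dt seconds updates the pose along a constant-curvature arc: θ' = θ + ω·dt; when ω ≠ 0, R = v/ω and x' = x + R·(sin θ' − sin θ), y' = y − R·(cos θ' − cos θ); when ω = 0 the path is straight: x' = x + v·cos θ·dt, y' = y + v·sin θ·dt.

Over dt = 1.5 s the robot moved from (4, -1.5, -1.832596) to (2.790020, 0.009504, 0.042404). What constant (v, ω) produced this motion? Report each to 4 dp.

v = -1.5000, ω = 1.2500

Δθ = 0.042404 − -1.832596 = 1.875000
ω = Δθ/dt = 1.875000/1.5 = 1.2500
R = −Δy/(cos θ' − cos θ) = -1.2000
v = R·ω = -1.2000·1.2500 = -1.5000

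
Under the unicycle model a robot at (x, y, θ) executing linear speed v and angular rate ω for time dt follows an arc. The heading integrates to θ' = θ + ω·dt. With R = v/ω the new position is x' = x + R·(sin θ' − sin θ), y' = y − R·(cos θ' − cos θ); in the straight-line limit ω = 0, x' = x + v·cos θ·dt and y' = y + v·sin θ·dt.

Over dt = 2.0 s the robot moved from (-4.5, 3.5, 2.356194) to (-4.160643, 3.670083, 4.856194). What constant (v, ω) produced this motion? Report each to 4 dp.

v = -0.2500, ω = 1.2500

Δθ = 4.856194 − 2.356194 = 2.500000
ω = Δθ/dt = 2.500000/2.0 = 1.2500
R = Δx/(sin θ' − sin θ) = -0.2000
v = R·ω = -0.2000·1.2500 = -0.2500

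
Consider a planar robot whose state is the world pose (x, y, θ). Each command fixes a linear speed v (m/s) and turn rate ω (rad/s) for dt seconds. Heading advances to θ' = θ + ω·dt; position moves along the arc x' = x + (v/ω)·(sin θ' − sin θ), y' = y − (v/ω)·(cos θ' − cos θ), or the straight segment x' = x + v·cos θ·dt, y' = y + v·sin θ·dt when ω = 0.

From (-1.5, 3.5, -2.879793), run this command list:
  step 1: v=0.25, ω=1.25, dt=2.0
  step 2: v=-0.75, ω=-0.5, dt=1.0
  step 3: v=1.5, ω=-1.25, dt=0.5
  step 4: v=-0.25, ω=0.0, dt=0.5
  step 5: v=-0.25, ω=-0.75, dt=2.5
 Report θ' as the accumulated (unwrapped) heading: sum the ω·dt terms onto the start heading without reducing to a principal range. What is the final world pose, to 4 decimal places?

step 1: θ'=-0.3798 (R=0.2000) → pose (-1.5224, 3.1211, -0.3798)
step 2: θ'=-0.8798 (R=1.5000) → pose (-2.1222, 3.5582, -0.8798)
step 3: θ'=-1.5048 (R=-1.2000) → pose (-1.8495, 2.8726, -1.5048)
step 4: θ'=-1.5048 (straight) → pose (-1.8578, 2.9973, -1.5048)
step 5: θ'=-3.3798 (R=0.3333) → pose (-1.4465, 3.3432, -3.3798)

(-1.4465, 3.3432, -3.3798)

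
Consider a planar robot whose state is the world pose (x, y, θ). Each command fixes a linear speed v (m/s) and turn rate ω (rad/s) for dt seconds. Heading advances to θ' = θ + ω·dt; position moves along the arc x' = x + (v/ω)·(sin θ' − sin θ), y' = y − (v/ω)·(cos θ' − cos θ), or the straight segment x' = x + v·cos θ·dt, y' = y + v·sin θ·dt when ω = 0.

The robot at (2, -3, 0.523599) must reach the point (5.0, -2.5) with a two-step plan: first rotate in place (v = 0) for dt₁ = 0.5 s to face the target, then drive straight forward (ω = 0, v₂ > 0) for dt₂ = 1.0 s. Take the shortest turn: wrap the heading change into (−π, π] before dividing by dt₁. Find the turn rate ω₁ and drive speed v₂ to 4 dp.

ω₁ = -0.7169, v₂ = 3.0414

heading to target = atan2(-2.5−-3, 5−2) = 0.1651
Δθ = wrap(0.1651 − 0.5236) = -0.3585; ω₁ = Δθ/dt₁ = -0.7169
distance = √((5−2)² + (-2.5−-3)²) = 3.0414; v₂ = distance/dt₂ = 3.0414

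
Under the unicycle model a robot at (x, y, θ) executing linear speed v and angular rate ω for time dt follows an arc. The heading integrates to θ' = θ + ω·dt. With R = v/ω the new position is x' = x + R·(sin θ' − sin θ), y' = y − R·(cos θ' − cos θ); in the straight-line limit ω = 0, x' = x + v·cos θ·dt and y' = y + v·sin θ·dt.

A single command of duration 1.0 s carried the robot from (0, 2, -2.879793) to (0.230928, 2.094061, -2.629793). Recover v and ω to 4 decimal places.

v = -0.2500, ω = 0.2500

Δθ = -2.629793 − -2.879793 = 0.250000
ω = Δθ/dt = 0.250000/1.0 = 0.2500
R = Δx/(sin θ' − sin θ) = -1.0000
v = R·ω = -1.0000·0.2500 = -0.2500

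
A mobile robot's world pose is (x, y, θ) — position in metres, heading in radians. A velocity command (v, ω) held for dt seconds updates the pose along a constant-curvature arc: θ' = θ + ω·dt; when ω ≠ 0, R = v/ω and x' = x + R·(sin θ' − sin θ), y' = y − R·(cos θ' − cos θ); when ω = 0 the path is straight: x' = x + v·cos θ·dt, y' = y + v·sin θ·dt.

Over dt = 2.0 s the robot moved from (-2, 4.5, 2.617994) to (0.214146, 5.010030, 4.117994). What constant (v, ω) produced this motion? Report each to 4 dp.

Δθ = 4.117994 − 2.617994 = 1.500000
ω = Δθ/dt = 1.500000/2.0 = 0.7500
R = Δx/(sin θ' − sin θ) = -1.6667
v = R·ω = -1.6667·0.7500 = -1.2500

v = -1.2500, ω = 0.7500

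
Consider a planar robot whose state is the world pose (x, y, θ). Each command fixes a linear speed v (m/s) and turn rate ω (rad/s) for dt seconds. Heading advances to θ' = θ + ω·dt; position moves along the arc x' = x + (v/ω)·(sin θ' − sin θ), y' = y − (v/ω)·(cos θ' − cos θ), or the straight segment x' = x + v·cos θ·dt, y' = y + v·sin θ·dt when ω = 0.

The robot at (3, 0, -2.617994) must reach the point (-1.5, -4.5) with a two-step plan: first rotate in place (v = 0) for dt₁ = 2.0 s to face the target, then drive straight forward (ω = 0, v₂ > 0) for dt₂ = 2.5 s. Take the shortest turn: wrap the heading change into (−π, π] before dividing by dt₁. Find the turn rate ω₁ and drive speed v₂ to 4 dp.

heading to target = atan2(-4.5−0, -1.5−3) = -2.3562
Δθ = wrap(-2.3562 − -2.6180) = 0.2618; ω₁ = Δθ/dt₁ = 0.1309
distance = √((-1.5−3)² + (-4.5−0)²) = 6.3640; v₂ = distance/dt₂ = 2.5456

ω₁ = 0.1309, v₂ = 2.5456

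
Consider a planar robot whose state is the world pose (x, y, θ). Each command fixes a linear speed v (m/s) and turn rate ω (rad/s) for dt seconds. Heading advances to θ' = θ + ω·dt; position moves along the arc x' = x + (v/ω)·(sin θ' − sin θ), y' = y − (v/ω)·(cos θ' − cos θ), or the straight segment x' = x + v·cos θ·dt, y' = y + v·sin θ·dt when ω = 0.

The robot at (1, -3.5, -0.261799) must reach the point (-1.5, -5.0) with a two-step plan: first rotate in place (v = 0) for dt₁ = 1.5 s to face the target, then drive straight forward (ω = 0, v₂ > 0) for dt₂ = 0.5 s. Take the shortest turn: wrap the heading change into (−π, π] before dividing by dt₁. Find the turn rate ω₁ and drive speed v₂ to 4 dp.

heading to target = atan2(-5−-3.5, -1.5−1) = -2.6012
Δθ = wrap(-2.6012 − -0.2618) = -2.3394; ω₁ = Δθ/dt₁ = -1.5596
distance = √((-1.5−1)² + (-5−-3.5)²) = 2.9155; v₂ = distance/dt₂ = 5.8310

ω₁ = -1.5596, v₂ = 5.8310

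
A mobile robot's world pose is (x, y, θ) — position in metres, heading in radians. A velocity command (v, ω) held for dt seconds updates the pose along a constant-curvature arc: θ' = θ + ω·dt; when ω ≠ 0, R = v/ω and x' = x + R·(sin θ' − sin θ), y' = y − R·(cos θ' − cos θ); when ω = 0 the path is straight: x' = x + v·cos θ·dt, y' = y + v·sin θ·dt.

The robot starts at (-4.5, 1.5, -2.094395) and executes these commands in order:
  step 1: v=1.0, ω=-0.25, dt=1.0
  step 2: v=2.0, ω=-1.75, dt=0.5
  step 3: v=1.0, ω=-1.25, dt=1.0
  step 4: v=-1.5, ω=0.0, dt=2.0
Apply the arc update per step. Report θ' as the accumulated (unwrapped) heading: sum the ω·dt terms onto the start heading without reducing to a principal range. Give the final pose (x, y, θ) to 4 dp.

step 1: θ'=-2.3444 (R=-4.0000) → pose (-5.1025, 0.7051, -2.3444)
step 2: θ'=-3.2194 (R=-1.1429) → pose (-6.0089, 0.3643, -3.2194)
step 3: θ'=-4.4694 (R=-0.8000) → pose (-6.7232, 0.9694, -4.4694)
step 4: θ'=-4.4694 (straight) → pose (-6.0014, -1.9425, -4.4694)

(-6.0014, -1.9425, -4.4694)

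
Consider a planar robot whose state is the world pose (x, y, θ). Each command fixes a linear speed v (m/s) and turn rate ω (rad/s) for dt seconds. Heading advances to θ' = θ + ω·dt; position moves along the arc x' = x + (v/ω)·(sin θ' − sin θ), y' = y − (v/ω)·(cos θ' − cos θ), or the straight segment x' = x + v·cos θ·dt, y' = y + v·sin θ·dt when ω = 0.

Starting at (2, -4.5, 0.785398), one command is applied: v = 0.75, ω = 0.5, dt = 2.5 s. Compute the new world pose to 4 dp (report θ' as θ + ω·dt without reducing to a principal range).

(2.2803, -2.7672, 2.0354)

θ' = 0.7854 + 0.5·2.5 = 2.0354
R = v/ω = 0.75/0.5 = 1.5000
x' = 2 + 1.5000·(sin 2.0354 − sin 0.7854) = 2.2803
y' = -4.5 − 1.5000·(cos 2.0354 − cos 0.7854) = -2.7672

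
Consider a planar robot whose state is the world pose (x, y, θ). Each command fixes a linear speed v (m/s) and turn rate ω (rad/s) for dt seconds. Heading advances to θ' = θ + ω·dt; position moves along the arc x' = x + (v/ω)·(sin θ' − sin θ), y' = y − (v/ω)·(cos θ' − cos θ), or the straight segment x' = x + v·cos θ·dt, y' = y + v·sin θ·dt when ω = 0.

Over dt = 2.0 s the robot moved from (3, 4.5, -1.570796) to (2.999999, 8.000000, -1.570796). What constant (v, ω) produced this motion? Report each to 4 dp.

Δθ = -1.570796 − -1.570796 = 0.000000
ω = Δθ/dt = 0.000000/2.0 = 0.0000
ω = 0 → v = (Δx·cos θ + Δy·sin θ)/dt = -1.7500

v = -1.7500, ω = 0.0000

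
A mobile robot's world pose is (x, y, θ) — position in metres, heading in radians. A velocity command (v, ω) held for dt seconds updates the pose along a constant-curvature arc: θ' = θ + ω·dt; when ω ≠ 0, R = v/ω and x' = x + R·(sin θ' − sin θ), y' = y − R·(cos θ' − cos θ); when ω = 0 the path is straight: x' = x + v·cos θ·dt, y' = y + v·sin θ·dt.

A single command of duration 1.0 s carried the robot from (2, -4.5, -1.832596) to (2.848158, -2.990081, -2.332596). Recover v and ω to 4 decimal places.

v = -1.7500, ω = -0.5000

Δθ = -2.332596 − -1.832596 = -0.500000
ω = Δθ/dt = -0.500000/1.0 = -0.5000
R = −Δy/(cos θ' − cos θ) = 3.5000
v = R·ω = 3.5000·-0.5000 = -1.7500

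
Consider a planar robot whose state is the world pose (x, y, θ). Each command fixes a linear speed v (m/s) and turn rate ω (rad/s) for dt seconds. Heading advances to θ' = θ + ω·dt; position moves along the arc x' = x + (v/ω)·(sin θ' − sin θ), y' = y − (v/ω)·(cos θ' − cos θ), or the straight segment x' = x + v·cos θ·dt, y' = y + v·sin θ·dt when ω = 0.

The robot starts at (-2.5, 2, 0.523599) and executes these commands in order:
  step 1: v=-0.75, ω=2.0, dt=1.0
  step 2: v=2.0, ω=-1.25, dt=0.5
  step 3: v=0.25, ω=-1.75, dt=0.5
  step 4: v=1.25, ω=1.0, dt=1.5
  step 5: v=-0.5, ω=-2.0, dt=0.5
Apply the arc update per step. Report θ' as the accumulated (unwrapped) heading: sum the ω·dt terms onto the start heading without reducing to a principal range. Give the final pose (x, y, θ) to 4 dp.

(-3.3426, 3.7325, 1.5236)

step 1: θ'=2.5236 (R=-0.3750) → pose (-2.5298, 1.3696, 2.5236)
step 2: θ'=1.8986 (R=-1.6000) → pose (-3.1175, 2.1585, 1.8986)
step 3: θ'=1.0236 (R=-0.1429) → pose (-3.1043, 2.2788, 1.0236)
step 4: θ'=2.5236 (R=1.2500) → pose (-3.4475, 3.9480, 2.5236)
step 5: θ'=1.5236 (R=0.2500) → pose (-3.3426, 3.7325, 1.5236)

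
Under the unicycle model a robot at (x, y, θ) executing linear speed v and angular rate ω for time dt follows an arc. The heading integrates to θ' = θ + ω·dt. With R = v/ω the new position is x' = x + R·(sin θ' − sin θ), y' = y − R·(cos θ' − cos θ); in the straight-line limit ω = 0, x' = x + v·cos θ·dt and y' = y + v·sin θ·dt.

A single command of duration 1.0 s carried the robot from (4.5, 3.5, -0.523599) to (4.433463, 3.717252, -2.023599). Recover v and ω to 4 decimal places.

Δθ = -2.023599 − -0.523599 = -1.500000
ω = Δθ/dt = -1.500000/1.0 = -1.5000
R = −Δy/(cos θ' − cos θ) = 0.1667
v = R·ω = 0.1667·-1.5000 = -0.2500

v = -0.2500, ω = -1.5000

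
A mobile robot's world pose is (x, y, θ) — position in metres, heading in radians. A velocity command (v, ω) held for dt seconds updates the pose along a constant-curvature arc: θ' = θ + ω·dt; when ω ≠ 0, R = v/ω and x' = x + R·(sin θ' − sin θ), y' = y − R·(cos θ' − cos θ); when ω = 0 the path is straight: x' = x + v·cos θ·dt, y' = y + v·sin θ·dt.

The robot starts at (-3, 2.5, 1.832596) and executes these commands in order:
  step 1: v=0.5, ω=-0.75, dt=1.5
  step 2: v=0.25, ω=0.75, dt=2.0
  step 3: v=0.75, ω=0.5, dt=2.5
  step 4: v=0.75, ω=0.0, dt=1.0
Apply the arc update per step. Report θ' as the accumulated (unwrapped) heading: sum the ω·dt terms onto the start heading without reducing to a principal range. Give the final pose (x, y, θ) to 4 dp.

(-5.1231, 3.9314, 3.4576)

step 1: θ'=0.7076 (R=-0.6667) → pose (-2.7894, 3.1792, 0.7076)
step 2: θ'=2.2076 (R=0.3333) → pose (-2.7381, 3.6307, 2.2076)
step 3: θ'=3.4576 (R=1.5000) → pose (-4.4102, 4.1645, 3.4576)
step 4: θ'=3.4576 (straight) → pose (-5.1231, 3.9314, 3.4576)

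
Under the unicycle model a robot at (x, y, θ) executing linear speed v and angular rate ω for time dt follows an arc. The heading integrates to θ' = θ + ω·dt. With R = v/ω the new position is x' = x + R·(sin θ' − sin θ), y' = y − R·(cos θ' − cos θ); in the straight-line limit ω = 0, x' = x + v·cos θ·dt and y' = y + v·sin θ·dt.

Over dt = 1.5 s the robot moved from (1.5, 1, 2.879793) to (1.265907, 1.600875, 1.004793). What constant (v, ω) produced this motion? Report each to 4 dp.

v = 0.5000, ω = -1.2500

Δθ = 1.004793 − 2.879793 = -1.875000
ω = Δθ/dt = -1.875000/1.5 = -1.2500
R = −Δy/(cos θ' − cos θ) = -0.4000
v = R·ω = -0.4000·-1.2500 = 0.5000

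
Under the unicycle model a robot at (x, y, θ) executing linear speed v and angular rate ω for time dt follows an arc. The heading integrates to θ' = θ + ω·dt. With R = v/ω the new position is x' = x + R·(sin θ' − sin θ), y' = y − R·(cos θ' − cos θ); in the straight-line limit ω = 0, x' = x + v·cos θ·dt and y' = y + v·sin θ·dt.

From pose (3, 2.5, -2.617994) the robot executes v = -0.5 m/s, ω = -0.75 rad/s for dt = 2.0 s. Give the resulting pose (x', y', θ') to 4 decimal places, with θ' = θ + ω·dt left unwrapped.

θ' = -2.6180 + -0.75·2.0 = -4.1180
R = v/ω = -0.5/-0.75 = 0.6667
x' = 3 + 0.6667·(sin -4.1180 − sin -2.6180) = 3.8857
y' = 2.5 − 0.6667·(cos -4.1180 − cos -2.6180) = 2.2960

(3.8857, 2.2960, -4.1180)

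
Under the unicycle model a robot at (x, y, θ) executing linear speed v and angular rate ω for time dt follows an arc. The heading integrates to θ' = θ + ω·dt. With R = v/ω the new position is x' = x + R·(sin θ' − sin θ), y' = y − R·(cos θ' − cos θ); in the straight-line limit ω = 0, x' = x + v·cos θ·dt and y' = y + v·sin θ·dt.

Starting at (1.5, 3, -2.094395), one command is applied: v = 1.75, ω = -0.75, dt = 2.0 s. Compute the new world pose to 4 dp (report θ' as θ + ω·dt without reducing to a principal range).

(-1.5415, 2.0685, -3.5944)

θ' = -2.0944 + -0.75·2.0 = -3.5944
R = v/ω = 1.75/-0.75 = -2.3333
x' = 1.5 + -2.3333·(sin -3.5944 − sin -2.0944) = -1.5415
y' = 3 − -2.3333·(cos -3.5944 − cos -2.0944) = 2.0685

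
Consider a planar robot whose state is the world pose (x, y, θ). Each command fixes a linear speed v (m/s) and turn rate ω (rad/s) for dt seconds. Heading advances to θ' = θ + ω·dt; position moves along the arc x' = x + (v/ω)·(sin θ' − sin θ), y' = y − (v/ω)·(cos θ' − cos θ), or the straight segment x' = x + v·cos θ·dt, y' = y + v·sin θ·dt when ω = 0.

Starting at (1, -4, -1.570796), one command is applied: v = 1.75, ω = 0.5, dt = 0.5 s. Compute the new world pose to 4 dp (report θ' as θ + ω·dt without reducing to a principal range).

θ' = -1.5708 + 0.5·0.5 = -1.3208
R = v/ω = 1.75/0.5 = 3.5000
x' = 1 + 3.5000·(sin -1.3208 − sin -1.5708) = 1.1088
y' = -4 − 3.5000·(cos -1.3208 − cos -1.5708) = -4.8659

(1.1088, -4.8659, -1.3208)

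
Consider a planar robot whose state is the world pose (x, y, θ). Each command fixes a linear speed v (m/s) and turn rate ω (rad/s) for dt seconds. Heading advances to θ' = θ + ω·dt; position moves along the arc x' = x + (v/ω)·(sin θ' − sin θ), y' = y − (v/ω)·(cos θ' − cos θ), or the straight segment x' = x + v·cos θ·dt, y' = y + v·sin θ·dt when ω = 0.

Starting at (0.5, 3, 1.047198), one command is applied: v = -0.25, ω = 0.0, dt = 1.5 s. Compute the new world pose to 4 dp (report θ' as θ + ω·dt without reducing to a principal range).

(0.3125, 2.6752, 1.0472)

θ' = 1.0472 + 0.0·1.5 = 1.0472
ω = 0 → straight: x' = 0.5 + -0.25·cos(1.0472)·1.5 = 0.3125
y' = 3 + -0.25·sin(1.0472)·1.5 = 2.6752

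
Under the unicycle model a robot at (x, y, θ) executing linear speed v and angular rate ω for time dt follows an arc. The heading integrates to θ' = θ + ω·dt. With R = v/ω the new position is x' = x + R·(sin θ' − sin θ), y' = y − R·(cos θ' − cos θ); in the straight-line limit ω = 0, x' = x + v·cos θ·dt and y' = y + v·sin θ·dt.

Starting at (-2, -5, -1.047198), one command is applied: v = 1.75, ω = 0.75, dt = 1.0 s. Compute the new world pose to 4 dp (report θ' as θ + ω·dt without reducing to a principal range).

θ' = -1.0472 + 0.75·1.0 = -0.2972
R = v/ω = 1.75/0.75 = 2.3333
x' = -2 + 2.3333·(sin -0.2972 − sin -1.0472) = -0.6626
y' = -5 − 2.3333·(cos -0.2972 − cos -1.0472) = -6.0644

(-0.6626, -6.0644, -0.2972)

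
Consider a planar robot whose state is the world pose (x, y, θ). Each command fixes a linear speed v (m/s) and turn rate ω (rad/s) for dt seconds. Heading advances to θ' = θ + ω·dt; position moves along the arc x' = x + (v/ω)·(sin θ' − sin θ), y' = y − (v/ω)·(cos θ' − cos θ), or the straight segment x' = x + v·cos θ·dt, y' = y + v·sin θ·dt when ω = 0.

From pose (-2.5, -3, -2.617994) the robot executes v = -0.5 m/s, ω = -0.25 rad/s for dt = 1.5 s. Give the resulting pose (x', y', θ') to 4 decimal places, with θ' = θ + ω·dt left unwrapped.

θ' = -2.6180 + -0.25·1.5 = -2.9930
R = v/ω = -0.5/-0.25 = 2.0000
x' = -2.5 + 2.0000·(sin -2.9930 − sin -2.6180) = -1.7961
y' = -3 − 2.0000·(cos -2.9930 − cos -2.6180) = -2.7541

(-1.7961, -2.7541, -2.9930)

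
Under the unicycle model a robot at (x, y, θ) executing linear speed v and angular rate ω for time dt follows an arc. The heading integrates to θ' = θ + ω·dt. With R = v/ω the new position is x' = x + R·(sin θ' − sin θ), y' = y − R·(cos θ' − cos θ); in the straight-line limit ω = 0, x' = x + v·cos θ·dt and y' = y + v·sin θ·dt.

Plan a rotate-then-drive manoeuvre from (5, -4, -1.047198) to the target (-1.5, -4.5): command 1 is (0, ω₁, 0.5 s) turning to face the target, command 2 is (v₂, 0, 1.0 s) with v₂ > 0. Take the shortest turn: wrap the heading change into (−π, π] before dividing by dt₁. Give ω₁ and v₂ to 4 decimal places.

ω₁ = -4.0352, v₂ = 6.5192

heading to target = atan2(-4.5−-4, -1.5−5) = -3.0648
Δθ = wrap(-3.0648 − -1.0472) = -2.0176; ω₁ = Δθ/dt₁ = -4.0352
distance = √((-1.5−5)² + (-4.5−-4)²) = 6.5192; v₂ = distance/dt₂ = 6.5192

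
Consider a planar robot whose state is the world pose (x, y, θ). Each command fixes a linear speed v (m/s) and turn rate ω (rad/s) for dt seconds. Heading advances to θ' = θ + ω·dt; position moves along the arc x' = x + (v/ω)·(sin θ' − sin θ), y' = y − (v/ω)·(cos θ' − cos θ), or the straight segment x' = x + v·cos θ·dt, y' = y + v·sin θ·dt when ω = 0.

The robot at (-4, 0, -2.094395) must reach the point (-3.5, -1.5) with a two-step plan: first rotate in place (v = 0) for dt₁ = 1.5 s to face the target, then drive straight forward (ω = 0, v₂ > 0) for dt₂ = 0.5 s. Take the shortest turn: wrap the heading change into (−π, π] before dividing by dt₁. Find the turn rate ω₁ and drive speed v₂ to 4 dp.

ω₁ = 0.5636, v₂ = 3.1623

heading to target = atan2(-1.5−0, -3.5−-4) = -1.2490
Δθ = wrap(-1.2490 − -2.0944) = 0.8453; ω₁ = Δθ/dt₁ = 0.5636
distance = √((-3.5−-4)² + (-1.5−0)²) = 1.5811; v₂ = distance/dt₂ = 3.1623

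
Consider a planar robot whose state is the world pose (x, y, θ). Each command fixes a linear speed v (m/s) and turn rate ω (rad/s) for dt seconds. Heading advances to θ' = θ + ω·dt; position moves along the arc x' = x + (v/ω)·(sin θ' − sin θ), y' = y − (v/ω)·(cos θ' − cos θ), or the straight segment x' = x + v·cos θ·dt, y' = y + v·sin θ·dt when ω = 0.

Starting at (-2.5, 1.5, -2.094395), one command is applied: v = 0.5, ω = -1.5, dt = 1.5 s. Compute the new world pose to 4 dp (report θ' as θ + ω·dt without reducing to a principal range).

θ' = -2.0944 + -1.5·1.5 = -4.3444
R = v/ω = 0.5/-1.5 = -0.3333
x' = -2.5 + -0.3333·(sin -4.3444 − sin -2.0944) = -3.0997
y' = 1.5 − -0.3333·(cos -4.3444 − cos -2.0944) = 1.5468

(-3.0997, 1.5468, -4.3444)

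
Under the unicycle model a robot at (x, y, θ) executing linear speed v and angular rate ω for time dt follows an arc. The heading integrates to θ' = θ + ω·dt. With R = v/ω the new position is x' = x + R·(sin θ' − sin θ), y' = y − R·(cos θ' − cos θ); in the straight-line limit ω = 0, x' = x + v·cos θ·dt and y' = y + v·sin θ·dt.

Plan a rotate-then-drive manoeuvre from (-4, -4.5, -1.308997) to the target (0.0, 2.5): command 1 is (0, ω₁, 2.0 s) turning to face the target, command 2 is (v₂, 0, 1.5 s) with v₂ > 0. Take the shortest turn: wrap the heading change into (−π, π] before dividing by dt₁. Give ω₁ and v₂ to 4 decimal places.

heading to target = atan2(2.5−-4.5, 0−-4) = 1.0517
Δθ = wrap(1.0517 − -1.3090) = 2.3606; ω₁ = Δθ/dt₁ = 1.1803
distance = √((0−-4)² + (2.5−-4.5)²) = 8.0623; v₂ = distance/dt₂ = 5.3748

ω₁ = 1.1803, v₂ = 5.3748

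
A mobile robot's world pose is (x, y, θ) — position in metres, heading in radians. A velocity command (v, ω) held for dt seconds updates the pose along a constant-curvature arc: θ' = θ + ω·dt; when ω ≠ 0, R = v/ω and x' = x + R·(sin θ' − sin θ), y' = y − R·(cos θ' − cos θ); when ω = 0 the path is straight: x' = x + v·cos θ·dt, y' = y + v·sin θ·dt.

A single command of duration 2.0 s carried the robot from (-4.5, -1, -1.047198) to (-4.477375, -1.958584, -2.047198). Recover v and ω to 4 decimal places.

Δθ = -2.047198 − -1.047198 = -1.000000
ω = Δθ/dt = -1.000000/2.0 = -0.5000
R = −Δy/(cos θ' − cos θ) = -1.0000
v = R·ω = -1.0000·-0.5000 = 0.5000

v = 0.5000, ω = -0.5000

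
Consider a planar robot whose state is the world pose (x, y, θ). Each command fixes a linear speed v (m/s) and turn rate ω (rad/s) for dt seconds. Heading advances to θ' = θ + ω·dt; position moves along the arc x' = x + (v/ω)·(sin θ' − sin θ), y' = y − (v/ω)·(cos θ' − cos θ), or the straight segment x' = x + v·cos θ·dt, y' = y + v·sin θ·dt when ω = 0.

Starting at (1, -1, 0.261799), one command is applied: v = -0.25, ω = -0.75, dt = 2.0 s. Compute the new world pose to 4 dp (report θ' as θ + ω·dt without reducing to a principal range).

θ' = 0.2618 + -0.75·2.0 = -1.2382
R = v/ω = -0.25/-0.75 = 0.3333
x' = 1 + 0.3333·(sin -1.2382 − sin 0.2618) = 0.5987
y' = -1 − 0.3333·(cos -1.2382 − cos 0.2618) = -0.7869

(0.5987, -0.7869, -1.2382)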